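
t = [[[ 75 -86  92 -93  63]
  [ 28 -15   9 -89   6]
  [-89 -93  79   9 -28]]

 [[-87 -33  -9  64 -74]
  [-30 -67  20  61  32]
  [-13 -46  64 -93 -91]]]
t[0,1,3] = -89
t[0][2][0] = -89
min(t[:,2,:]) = -93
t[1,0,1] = -33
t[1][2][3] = -93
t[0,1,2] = 9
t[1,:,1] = [-33, -67, -46]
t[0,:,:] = [[75, -86, 92, -93, 63], [28, -15, 9, -89, 6], [-89, -93, 79, 9, -28]]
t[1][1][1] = -67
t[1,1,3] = 61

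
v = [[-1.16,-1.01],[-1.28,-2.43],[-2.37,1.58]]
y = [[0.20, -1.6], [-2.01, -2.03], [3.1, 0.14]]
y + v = [[-0.96, -2.61], [-3.29, -4.46], [0.73, 1.72]]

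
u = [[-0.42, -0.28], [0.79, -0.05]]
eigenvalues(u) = [(-0.24+0.43j), (-0.24-0.43j)]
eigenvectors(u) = [[0.20-0.47j, 0.20+0.47j], [(-0.86+0j), -0.86-0.00j]]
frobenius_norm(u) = 0.94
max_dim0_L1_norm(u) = 1.21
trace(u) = -0.47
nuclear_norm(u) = 1.17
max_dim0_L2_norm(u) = 0.89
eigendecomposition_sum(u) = [[(-0.21+0.17j), -0.14-0.08j], [0.39+0.21j, (-0.03+0.27j)]] + [[-0.21-0.17j, (-0.14+0.08j)], [(0.39-0.21j), (-0.03-0.27j)]]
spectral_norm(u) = 0.90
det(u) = 0.24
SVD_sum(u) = [[-0.44, -0.05],[0.78, 0.08]] + [[0.02, -0.23], [0.01, -0.13]]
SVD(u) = [[-0.50, 0.87], [0.87, 0.5]] @ diag([0.8993769114402815, 0.26929755135934696]) @ [[0.99, 0.11], [0.11, -0.99]]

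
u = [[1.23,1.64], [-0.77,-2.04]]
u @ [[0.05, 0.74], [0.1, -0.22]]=[[0.23, 0.55], [-0.24, -0.12]]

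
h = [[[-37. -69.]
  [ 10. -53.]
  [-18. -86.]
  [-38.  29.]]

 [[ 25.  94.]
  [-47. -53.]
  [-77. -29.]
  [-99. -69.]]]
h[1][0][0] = 25.0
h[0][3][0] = -38.0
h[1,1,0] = -47.0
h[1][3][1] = -69.0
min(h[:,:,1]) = -86.0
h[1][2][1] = -29.0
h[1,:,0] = [25.0, -47.0, -77.0, -99.0]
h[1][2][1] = -29.0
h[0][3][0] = -38.0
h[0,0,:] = [-37.0, -69.0]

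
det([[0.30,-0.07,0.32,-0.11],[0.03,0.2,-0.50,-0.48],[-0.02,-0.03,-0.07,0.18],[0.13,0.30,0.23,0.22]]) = -0.014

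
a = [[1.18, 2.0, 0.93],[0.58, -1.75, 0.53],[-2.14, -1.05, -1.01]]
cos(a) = [[0.79, 0.67, -0.59], [0.54, -0.20, 0.33], [0.61, 0.67, 1.86]]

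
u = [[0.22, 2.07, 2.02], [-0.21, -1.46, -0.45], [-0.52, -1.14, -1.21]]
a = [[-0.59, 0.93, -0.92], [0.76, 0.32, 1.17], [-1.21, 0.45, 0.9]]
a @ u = [[0.15, -1.53, -0.50], [-0.51, -0.23, -0.02], [-0.83, -4.19, -3.74]]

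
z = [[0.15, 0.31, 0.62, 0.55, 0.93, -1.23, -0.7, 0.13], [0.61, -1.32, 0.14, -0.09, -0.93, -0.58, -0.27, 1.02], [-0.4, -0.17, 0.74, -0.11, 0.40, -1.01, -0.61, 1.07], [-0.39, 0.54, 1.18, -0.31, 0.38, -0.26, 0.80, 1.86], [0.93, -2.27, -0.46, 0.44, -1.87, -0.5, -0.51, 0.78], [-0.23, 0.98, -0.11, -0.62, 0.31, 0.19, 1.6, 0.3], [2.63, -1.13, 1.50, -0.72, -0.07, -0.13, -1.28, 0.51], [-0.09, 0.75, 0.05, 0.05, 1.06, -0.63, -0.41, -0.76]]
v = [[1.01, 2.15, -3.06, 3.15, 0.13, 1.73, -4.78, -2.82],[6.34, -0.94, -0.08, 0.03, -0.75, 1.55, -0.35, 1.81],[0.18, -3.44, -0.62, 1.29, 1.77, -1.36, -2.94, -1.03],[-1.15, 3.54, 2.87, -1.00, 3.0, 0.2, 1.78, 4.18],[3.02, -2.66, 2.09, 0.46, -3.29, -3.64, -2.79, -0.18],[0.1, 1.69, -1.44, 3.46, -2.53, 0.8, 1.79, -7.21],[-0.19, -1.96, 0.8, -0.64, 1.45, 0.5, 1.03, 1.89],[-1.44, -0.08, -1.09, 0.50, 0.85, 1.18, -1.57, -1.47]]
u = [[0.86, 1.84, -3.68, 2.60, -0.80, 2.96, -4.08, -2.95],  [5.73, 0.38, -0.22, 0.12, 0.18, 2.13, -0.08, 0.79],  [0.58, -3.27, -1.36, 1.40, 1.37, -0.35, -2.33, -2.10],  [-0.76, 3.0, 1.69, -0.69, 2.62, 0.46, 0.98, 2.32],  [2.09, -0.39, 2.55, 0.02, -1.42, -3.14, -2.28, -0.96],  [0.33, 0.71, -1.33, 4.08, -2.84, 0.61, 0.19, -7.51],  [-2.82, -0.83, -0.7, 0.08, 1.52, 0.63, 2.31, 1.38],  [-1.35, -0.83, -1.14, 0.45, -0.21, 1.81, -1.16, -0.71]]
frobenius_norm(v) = 18.48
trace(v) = -4.48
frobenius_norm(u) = 17.08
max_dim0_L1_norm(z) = 7.47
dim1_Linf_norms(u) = [4.08, 5.73, 3.27, 3.0, 3.14, 7.51, 2.82, 1.81]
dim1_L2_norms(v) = [7.66, 6.89, 5.35, 7.26, 7.26, 8.9, 3.45, 3.2]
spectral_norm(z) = 4.84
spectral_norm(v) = 11.90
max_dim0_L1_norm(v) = 20.59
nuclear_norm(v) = 42.81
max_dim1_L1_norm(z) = 7.97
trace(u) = -0.02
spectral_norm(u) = 11.84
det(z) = 0.00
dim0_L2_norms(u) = [6.98, 5.03, 5.33, 5.11, 4.67, 5.25, 5.91, 8.88]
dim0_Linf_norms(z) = [2.63, 2.27, 1.5, 0.72, 1.87, 1.23, 1.6, 1.86]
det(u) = -21589.09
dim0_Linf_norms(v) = [6.34, 3.54, 3.06, 3.46, 3.29, 3.64, 4.78, 7.21]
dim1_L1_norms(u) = [19.77, 9.63, 12.76, 12.52, 12.85, 17.6, 10.27, 7.66]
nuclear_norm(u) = 39.63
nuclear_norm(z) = 14.74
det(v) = -27688.19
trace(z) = -4.46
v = z + u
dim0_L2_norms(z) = [2.92, 3.18, 2.2, 1.23, 2.6, 1.91, 2.49, 2.68]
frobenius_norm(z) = 6.99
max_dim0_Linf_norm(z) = 2.63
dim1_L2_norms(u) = [7.69, 6.18, 5.16, 5.13, 5.39, 9.16, 4.37, 3.03]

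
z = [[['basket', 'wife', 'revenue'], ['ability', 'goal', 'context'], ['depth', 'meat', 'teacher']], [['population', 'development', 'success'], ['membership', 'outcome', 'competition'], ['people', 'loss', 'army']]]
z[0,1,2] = 'context'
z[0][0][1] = 'wife'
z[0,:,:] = [['basket', 'wife', 'revenue'], ['ability', 'goal', 'context'], ['depth', 'meat', 'teacher']]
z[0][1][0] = 'ability'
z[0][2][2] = 'teacher'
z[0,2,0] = 'depth'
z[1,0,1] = 'development'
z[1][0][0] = 'population'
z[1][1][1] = 'outcome'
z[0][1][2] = 'context'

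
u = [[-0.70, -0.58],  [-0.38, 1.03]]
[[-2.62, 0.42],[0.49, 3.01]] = u @ [[2.56, -2.31], [1.42, 2.07]]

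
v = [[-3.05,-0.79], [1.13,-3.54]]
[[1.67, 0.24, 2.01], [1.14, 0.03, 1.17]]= v @ [[-0.43, -0.07, -0.53], [-0.46, -0.03, -0.5]]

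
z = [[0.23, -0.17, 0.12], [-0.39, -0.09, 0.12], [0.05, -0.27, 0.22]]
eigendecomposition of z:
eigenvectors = [[-0.68, 0.14, 0.11],[0.37, 0.71, 0.67],[-0.63, 0.69, 0.73]]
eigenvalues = [0.43, -0.05, -0.02]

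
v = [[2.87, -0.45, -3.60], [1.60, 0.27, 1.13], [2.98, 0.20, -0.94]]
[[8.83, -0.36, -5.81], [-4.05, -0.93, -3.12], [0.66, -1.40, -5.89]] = v @ [[-0.38, -0.32, -1.99], [-2.53, -1.88, 0.22], [-2.44, 0.08, -0.00]]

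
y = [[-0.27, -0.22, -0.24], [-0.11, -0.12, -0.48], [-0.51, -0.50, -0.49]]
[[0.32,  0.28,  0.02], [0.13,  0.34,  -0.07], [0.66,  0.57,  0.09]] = y @ [[-0.58, -0.29, 0.17], [-0.79, -0.28, -0.59], [0.06, -0.57, 0.25]]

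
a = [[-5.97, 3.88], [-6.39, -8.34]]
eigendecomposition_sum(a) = [[(-2.98+3.29j), (1.94+2.87j)], [-3.19-4.73j, -4.17+1.54j]] + [[-2.98-3.29j,(1.94-2.87j)], [-3.19+4.73j,-4.17-1.54j]]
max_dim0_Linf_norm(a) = 8.34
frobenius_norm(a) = 12.69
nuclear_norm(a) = 17.61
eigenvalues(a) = [(-7.15+4.84j), (-7.15-4.84j)]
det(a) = 74.58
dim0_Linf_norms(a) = [6.39, 8.34]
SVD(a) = [[-0.10, -1.00], [-1.0, 0.1]] @ diag([10.532993688394935, 7.080892878742936]) @ [[0.66, 0.75],[0.75, -0.66]]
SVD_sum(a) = [[-0.66, -0.76],[-6.90, -7.89]] + [[-5.31, 4.64], [0.51, -0.45]]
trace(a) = -14.31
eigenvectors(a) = [[-0.15-0.60j, -0.15+0.60j], [(0.79+0j), 0.79-0.00j]]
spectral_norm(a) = 10.53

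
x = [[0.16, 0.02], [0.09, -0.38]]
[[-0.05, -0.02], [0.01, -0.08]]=x @ [[-0.28,-0.16], [-0.09,0.17]]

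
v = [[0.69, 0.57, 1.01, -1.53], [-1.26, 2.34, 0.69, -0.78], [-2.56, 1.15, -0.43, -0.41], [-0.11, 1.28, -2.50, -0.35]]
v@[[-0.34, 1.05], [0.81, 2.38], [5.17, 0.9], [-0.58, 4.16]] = [[6.34,  -3.37], [6.34,  1.62], [-0.18,  -2.04], [-11.65,  -0.78]]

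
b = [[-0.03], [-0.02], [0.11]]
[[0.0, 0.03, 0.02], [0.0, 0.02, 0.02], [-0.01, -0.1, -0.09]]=b @ [[-0.1,-0.87,-0.83]]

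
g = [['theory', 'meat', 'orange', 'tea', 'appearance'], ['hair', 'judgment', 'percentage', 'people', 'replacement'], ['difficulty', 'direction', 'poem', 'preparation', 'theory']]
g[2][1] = 'direction'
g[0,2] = 'orange'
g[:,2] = ['orange', 'percentage', 'poem']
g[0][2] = 'orange'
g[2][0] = 'difficulty'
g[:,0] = ['theory', 'hair', 'difficulty']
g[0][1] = 'meat'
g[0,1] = 'meat'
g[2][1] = 'direction'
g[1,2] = 'percentage'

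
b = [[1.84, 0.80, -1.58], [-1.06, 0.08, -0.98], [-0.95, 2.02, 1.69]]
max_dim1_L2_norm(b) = 2.8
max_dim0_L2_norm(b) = 2.51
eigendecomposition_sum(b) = [[1.73-0.00j, -0.60+0.00j, -1.57+0.00j], [(-0.15+0j), 0.05+0.00j, (0.14+0j)], [(-1.42+0j), 0.49+0.00j, (1.28+0j)]] + [[(0.05+0.38j),0.70+0.06j,-0.01+0.45j], [(-0.46+0.12j),(0.01+0.87j),(-0.56+0.05j)], [(0.23+0.37j),0.77-0.26j,(0.2+0.48j)]] + [[(0.05-0.38j), 0.70-0.06j, (-0.01-0.45j)], [-0.46-0.12j, 0.01-0.87j, -0.56-0.05j], [(0.23-0.37j), (0.77+0.26j), 0.20-0.48j]]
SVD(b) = [[-0.62, 0.77, 0.17], [-0.02, -0.23, 0.97], [0.78, 0.6, 0.16]] @ diag([3.172188871059651, 2.1068698827655634, 1.3963226931553872]) @ [[-0.59,  0.34,  0.73],[0.52,  0.86,  0.01],[-0.62,  0.39,  -0.68]]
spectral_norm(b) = 3.17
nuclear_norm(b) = 6.68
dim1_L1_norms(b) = [4.22, 2.12, 4.66]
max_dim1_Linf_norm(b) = 2.02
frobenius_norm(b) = 4.06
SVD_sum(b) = [[1.15, -0.67, -1.44], [0.04, -0.02, -0.05], [-1.46, 0.85, 1.83]] + [[0.84, 1.38, 0.02], [-0.26, -0.42, -0.01], [0.65, 1.08, 0.02]] + [[-0.15, 0.09, -0.16], [-0.84, 0.53, -0.92], [-0.14, 0.09, -0.15]]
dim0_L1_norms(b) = [3.85, 2.9, 4.25]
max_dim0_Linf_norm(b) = 2.02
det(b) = 9.33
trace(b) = 3.61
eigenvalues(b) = [(3.06+0j), (0.27+1.72j), (0.27-1.72j)]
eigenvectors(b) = [[(-0.77+0j),-0.05+0.51j,-0.05-0.51j], [(0.07+0j),(-0.63+0j),-0.63-0.00j], [(0.63+0j),0.18+0.56j,0.18-0.56j]]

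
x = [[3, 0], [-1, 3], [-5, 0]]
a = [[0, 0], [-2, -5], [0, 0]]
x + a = [[3, 0], [-3, -2], [-5, 0]]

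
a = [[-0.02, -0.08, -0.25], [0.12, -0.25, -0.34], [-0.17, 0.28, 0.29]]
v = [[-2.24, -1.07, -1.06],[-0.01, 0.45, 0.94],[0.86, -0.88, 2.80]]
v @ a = [[0.1, 0.15, 0.62], [-0.11, 0.15, 0.12], [-0.6, 0.94, 0.90]]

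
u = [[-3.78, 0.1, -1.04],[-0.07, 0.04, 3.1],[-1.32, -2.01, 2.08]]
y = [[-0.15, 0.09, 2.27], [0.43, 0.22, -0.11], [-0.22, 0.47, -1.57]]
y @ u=[[-2.44, -4.57, 5.16],[-1.5, 0.27, 0.01],[2.87, 3.15, -1.58]]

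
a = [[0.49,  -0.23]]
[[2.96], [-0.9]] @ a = [[1.45, -0.68],[-0.44, 0.21]]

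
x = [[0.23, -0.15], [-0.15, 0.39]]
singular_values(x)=[0.48, 0.14]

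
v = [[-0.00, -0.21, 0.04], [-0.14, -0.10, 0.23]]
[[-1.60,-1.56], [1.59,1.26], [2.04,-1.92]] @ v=[[0.22, 0.49, -0.42], [-0.18, -0.46, 0.35], [0.27, -0.24, -0.36]]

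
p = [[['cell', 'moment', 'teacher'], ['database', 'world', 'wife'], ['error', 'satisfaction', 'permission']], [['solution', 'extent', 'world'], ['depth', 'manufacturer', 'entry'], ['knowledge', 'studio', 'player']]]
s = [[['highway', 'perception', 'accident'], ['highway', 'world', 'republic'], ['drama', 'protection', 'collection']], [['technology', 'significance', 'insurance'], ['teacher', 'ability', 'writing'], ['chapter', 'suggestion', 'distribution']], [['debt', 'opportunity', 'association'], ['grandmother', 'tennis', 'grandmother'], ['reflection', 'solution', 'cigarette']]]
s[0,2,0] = 'drama'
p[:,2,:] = [['error', 'satisfaction', 'permission'], ['knowledge', 'studio', 'player']]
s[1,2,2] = 'distribution'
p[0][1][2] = 'wife'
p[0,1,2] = 'wife'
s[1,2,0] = 'chapter'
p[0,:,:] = [['cell', 'moment', 'teacher'], ['database', 'world', 'wife'], ['error', 'satisfaction', 'permission']]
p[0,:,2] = ['teacher', 'wife', 'permission']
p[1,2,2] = 'player'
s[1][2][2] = 'distribution'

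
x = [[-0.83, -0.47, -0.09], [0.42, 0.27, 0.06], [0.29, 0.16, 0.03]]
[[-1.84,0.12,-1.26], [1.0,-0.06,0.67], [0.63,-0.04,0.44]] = x @ [[0.97,-0.32,0.91], [2.23,0.34,1.23], [-0.17,-0.21,-0.77]]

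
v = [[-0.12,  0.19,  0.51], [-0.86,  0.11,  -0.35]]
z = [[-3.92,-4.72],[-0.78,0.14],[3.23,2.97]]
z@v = [[4.53, -1.26, -0.35], [-0.03, -0.13, -0.45], [-2.94, 0.94, 0.61]]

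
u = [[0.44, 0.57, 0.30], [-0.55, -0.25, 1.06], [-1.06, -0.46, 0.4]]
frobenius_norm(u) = 1.90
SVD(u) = [[-0.23,-0.74,0.63], [0.66,-0.59,-0.46], [0.72,0.31,0.62]] @ diag([1.6507840872245232, 0.9013771537341903, 0.23394684031281018]) @ [[-0.74, -0.38, 0.56], [-0.37, -0.46, -0.81], [-0.56, 0.8, -0.2]]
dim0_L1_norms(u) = [2.05, 1.28, 1.76]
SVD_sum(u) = [[0.28,0.14,-0.21], [-0.81,-0.41,0.61], [-0.87,-0.45,0.66]] + [[0.25, 0.31, 0.54], [0.20, 0.25, 0.43], [-0.1, -0.13, -0.23]] + [[-0.08, 0.12, -0.03], [0.06, -0.09, 0.02], [-0.08, 0.12, -0.03]]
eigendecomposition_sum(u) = [[(0.26+0.32j), 0.24+0.10j, 0.20-0.31j], [(-0.34+0.43j), (-0.06+0.34j), 0.45+0.17j], [(-0.51+0.1j), -0.25+0.21j, 0.23+0.40j]] + [[0.26-0.32j, 0.24-0.10j, 0.20+0.31j], [(-0.34-0.43j), -0.06-0.34j, (0.45-0.17j)], [(-0.51-0.1j), (-0.25-0.21j), 0.23-0.40j]] + [[(-0.08+0j), 0.09-0.00j, -0.10-0.00j], [(0.12-0j), (-0.13+0j), 0.15+0.00j], [-0.04+0.00j, 0.05-0.00j, -0.05-0.00j]]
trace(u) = 0.59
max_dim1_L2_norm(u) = 1.22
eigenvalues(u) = [(0.43+1.06j), (0.43-1.06j), (-0.27+0j)]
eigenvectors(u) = [[-0.10+0.47j, -0.10-0.47j, (0.53+0j)], [(-0.63+0j), (-0.63-0j), -0.80+0.00j], [-0.46-0.39j, -0.46+0.39j, (0.28+0j)]]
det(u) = -0.35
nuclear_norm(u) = 2.79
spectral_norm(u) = 1.65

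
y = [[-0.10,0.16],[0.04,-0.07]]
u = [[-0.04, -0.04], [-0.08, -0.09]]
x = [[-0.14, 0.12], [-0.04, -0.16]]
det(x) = 0.03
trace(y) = -0.17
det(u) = 0.00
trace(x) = -0.30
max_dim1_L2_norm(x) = 0.18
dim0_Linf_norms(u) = [0.08, 0.09]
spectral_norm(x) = 0.21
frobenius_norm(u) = 0.13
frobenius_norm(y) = 0.21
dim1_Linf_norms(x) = [0.14, 0.16]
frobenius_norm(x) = 0.25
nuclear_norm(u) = 0.14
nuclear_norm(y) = 0.21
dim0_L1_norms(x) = [0.18, 0.28]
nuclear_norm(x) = 0.34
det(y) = 0.00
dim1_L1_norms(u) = [0.08, 0.17]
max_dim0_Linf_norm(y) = 0.16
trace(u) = -0.13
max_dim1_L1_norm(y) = 0.26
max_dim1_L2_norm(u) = 0.12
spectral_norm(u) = 0.13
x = y + u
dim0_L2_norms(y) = [0.11, 0.17]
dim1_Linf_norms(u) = [0.04, 0.09]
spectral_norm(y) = 0.21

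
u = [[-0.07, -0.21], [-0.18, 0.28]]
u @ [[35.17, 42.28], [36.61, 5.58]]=[[-10.15, -4.13], [3.92, -6.05]]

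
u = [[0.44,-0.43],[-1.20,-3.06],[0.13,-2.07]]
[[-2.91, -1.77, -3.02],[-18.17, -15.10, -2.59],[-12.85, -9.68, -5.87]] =u@ [[-0.59, 0.57, -4.37], [6.17, 4.71, 2.56]]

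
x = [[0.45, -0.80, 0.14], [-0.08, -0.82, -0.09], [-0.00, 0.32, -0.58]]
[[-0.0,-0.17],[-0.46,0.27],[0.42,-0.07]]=x@[[1.04, -0.83], [0.51, -0.25], [-0.44, -0.01]]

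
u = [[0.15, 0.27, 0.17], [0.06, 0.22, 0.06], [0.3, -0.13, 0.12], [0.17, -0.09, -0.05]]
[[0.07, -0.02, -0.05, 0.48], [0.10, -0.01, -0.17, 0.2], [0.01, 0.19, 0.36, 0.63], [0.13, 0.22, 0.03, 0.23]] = u @ [[0.74, 0.99, 0.01, 1.74],  [0.58, -0.05, -1.24, 0.12],  [-1.16, -0.94, 1.64, 1.07]]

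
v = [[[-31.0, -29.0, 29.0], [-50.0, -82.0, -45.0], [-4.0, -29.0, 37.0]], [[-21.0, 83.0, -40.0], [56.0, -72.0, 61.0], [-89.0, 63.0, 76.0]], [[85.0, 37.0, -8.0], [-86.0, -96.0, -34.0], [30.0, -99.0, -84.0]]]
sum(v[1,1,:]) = 45.0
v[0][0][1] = -29.0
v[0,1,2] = -45.0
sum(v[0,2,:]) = 4.0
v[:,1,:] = [[-50.0, -82.0, -45.0], [56.0, -72.0, 61.0], [-86.0, -96.0, -34.0]]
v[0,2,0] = -4.0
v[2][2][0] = 30.0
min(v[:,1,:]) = -96.0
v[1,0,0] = -21.0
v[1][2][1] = 63.0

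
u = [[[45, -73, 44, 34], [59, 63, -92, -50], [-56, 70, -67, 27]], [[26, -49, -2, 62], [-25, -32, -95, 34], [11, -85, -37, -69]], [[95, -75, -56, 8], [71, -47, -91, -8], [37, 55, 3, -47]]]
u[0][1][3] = -50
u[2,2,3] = -47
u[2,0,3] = 8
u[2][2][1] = 55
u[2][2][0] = 37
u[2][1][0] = 71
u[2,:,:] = [[95, -75, -56, 8], [71, -47, -91, -8], [37, 55, 3, -47]]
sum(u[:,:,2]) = -393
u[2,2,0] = 37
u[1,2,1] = -85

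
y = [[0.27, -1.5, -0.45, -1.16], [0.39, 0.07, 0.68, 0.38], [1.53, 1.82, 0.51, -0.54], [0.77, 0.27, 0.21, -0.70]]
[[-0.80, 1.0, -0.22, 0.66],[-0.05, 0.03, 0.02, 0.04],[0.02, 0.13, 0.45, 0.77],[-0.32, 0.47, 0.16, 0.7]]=y@[[-0.18, 0.19, -0.15, -0.04], [0.31, -0.31, 0.24, 0.05], [-0.18, 0.25, 0.22, 0.55], [0.32, -0.51, -0.24, -0.86]]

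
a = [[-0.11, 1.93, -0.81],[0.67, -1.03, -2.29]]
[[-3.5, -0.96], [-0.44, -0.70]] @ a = [[-0.26, -5.77, 5.03], [-0.42, -0.13, 1.96]]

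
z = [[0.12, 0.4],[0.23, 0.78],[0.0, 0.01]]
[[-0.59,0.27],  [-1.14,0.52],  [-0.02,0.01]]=z @ [[0.38, 0.27],  [-1.58, 0.59]]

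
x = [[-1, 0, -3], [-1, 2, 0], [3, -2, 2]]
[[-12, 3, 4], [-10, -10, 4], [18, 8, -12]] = x @ [[0, 0, -4], [-5, -5, 0], [4, -1, 0]]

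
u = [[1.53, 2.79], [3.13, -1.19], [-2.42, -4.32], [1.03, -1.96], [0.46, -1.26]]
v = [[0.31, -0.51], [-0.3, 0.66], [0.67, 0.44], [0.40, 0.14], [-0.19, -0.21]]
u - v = [[1.22,3.30], [3.43,-1.85], [-3.09,-4.76], [0.63,-2.10], [0.65,-1.05]]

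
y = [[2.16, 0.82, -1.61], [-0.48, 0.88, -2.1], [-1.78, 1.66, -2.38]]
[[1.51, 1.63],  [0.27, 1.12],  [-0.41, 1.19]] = y@[[0.52,0.28], [-0.12,0.4], [-0.3,-0.43]]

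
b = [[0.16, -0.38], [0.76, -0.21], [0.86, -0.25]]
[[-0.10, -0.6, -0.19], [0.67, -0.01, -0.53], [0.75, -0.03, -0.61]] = b @ [[1.08,0.48,-0.64], [0.71,1.78,0.22]]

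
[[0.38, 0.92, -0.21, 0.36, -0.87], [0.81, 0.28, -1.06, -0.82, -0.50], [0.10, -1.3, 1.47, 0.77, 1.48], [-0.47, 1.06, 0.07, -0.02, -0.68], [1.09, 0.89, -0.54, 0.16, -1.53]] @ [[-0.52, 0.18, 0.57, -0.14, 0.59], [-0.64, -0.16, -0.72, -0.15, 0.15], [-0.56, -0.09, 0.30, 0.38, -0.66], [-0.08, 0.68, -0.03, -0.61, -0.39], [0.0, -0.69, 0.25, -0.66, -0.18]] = [[-0.70, 0.79, -0.74, 0.08, 0.52], [0.06, -0.02, -0.16, 0.27, 1.63], [-0.10, -0.40, 1.78, -0.71, -1.67], [-0.47, 0.20, -1.18, 0.39, -0.03], [-0.85, 1.27, -0.57, 0.42, 1.35]]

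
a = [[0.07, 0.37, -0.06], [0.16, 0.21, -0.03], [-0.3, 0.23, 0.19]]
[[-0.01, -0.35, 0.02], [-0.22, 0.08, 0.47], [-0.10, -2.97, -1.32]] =a @ [[-1.65,2.57,3.83], [-0.18,-2.76,-0.69], [-2.89,-8.23,-0.07]]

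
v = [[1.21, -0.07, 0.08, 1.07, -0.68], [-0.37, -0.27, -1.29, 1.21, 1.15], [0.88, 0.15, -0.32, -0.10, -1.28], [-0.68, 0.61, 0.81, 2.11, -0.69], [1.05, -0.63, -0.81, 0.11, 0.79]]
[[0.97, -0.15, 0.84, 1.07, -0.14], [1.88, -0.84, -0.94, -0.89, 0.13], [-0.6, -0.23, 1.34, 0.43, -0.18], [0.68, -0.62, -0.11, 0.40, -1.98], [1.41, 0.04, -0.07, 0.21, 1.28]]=v @ [[0.42, 0.24, 0.43, 0.59, 0.68],[-0.43, -0.1, 0.13, -0.31, 0.04],[-0.1, 0.52, -0.15, 0.63, -0.13],[0.84, -0.31, -0.12, 0.18, -0.46],[0.67, 0.23, -0.69, -0.14, 0.68]]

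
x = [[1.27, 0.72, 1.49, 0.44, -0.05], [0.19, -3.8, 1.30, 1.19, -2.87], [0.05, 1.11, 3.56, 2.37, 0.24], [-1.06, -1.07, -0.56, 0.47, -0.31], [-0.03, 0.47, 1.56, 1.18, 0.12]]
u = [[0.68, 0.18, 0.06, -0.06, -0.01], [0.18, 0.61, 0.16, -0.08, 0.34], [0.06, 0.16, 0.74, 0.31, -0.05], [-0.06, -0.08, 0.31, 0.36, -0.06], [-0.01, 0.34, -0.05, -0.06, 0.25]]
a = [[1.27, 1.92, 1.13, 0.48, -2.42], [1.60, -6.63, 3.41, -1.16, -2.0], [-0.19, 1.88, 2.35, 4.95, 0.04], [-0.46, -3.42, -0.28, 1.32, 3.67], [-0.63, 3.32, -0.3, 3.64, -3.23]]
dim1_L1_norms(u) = [0.99, 1.37, 1.32, 0.87, 0.71]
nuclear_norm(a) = 24.48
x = a @ u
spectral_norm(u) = 1.00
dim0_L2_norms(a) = [2.19, 8.6, 4.31, 6.41, 5.81]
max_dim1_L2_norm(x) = 5.08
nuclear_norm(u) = 2.64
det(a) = 471.37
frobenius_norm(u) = 1.47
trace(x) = 1.62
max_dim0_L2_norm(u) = 0.82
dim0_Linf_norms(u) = [0.68, 0.61, 0.74, 0.36, 0.34]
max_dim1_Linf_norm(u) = 0.74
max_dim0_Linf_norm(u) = 0.74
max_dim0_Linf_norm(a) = 6.63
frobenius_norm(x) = 7.54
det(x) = 0.09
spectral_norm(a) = 9.69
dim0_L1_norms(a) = [4.15, 17.17, 7.47, 11.55, 11.36]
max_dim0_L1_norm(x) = 8.47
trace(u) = 2.64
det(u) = 0.00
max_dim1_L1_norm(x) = 9.35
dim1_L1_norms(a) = [7.22, 14.8, 9.41, 9.15, 11.12]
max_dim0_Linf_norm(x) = 3.8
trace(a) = -4.92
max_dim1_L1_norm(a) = 14.8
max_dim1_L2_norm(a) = 7.97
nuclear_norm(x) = 12.33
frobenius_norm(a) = 13.12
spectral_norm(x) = 5.38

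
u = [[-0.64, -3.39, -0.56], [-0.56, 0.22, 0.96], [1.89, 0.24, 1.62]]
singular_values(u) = [3.68, 2.25, 1.09]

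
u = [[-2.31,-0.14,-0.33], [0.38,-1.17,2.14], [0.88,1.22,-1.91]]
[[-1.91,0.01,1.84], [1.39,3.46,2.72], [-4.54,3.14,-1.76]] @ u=[[6.04, 2.50, -2.86], [0.5, -0.92, 1.75], [10.13, -5.19, 11.58]]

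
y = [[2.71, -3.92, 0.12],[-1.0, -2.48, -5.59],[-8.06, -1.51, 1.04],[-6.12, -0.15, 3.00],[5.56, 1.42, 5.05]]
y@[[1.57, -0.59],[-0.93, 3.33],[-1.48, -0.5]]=[[7.72, -14.71], [9.01, -4.87], [-12.79, -0.79], [-13.91, 1.61], [-0.07, -1.08]]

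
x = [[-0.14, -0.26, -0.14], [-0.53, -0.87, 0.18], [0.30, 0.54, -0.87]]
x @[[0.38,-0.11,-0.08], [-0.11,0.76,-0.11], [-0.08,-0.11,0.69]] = [[-0.01, -0.17, -0.06], [-0.12, -0.62, 0.26], [0.12, 0.47, -0.68]]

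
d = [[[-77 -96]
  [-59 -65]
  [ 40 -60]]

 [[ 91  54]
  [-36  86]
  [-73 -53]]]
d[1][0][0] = 91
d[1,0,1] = 54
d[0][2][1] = -60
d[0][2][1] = -60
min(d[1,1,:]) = -36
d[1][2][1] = -53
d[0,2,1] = -60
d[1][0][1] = 54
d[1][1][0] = -36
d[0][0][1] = -96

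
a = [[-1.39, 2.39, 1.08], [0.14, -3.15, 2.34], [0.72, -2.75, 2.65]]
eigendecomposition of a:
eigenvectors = [[-0.54+0.00j, -0.91+0.00j, (-0.91-0j)], [(-0.37+0j), 0.07-0.30j, (0.07+0.3j)], [-0.76+0.00j, 0.22-0.14j, (0.22+0.14j)]]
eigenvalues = [(1.8+0j), (-1.85+0.96j), (-1.85-0.96j)]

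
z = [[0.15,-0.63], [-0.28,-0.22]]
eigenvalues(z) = [0.42, -0.49]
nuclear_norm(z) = 0.98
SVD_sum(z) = [[0.06, -0.64], [0.02, -0.19]] + [[0.09,  0.01], [-0.3,  -0.03]]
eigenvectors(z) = [[0.92, 0.7], [-0.40, 0.71]]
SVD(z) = [[0.96, 0.29], [0.29, -0.96]] @ diag([0.6696377505854602, 0.312706384633965]) @ [[0.09, -1.00], [1.00, 0.09]]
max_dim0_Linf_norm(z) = 0.63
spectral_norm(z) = 0.67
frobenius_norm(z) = 0.74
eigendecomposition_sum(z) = [[0.30,-0.29],[-0.13,0.13]] + [[-0.15,-0.34], [-0.15,-0.35]]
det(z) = -0.21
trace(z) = -0.07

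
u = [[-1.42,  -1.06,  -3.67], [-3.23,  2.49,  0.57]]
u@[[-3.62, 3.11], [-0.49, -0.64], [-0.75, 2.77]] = [[8.41,-13.9], [10.04,-10.06]]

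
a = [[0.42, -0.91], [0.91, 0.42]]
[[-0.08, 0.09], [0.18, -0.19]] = a @ [[0.13,-0.14], [0.15,-0.16]]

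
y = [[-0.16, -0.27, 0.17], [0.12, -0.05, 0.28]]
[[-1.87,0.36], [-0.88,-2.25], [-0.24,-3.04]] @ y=[[0.34, 0.49, -0.22], [-0.13, 0.35, -0.78], [-0.33, 0.22, -0.89]]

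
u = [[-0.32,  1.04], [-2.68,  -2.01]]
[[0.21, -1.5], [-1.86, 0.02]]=u @ [[0.44, 0.87], [0.34, -1.17]]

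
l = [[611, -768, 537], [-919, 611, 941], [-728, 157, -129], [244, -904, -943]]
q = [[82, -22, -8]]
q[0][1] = -22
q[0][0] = 82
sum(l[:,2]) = 406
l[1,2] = 941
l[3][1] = -904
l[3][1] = -904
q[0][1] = -22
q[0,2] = -8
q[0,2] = -8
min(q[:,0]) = 82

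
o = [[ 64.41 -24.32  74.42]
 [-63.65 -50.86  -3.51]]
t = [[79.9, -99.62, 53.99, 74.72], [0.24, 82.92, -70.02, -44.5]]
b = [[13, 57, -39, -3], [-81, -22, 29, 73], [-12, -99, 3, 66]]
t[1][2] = -70.02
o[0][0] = 64.41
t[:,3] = [74.72, -44.5]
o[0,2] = 74.42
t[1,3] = -44.5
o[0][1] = -24.32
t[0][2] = 53.99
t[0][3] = 74.72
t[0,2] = 53.99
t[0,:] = [79.9, -99.62, 53.99, 74.72]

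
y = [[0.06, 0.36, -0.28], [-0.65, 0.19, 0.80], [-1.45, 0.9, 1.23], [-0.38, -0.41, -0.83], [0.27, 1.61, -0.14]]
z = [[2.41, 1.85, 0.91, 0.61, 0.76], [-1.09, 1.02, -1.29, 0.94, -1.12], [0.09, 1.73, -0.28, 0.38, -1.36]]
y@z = [[-0.27, -0.01, -0.33, 0.27, 0.02], [-1.7, 0.38, -1.06, 0.09, -1.79], [-4.36, 0.36, -2.82, 0.43, -3.78], [-0.54, -2.56, 0.42, -0.93, 1.3], [-1.12, 1.90, -1.79, 1.62, -1.41]]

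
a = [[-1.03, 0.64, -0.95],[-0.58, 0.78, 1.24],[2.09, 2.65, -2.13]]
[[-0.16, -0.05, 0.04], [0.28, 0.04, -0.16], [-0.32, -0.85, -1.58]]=a@[[-0.0, -0.12, -0.27],[0.04, -0.16, -0.39],[0.2, 0.08, -0.01]]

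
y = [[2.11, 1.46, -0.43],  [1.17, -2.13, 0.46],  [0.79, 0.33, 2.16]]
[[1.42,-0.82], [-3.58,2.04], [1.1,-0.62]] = y @ [[-0.34, 0.19], [1.58, -0.9], [0.39, -0.22]]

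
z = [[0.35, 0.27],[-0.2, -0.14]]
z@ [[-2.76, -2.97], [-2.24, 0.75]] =[[-1.57,-0.84], [0.87,0.49]]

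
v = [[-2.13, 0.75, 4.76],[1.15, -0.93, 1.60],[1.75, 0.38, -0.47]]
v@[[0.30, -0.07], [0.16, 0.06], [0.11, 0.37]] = [[0.0, 1.96], [0.37, 0.46], [0.53, -0.27]]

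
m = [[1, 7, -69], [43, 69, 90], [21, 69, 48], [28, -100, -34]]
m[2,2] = 48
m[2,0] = 21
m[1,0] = 43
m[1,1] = 69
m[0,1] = 7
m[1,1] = 69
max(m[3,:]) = 28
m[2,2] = 48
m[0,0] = 1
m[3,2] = -34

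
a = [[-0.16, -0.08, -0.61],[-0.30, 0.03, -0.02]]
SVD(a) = [[-0.98, -0.18], [-0.18, 0.98]] @ diag([0.643769149431109, 0.2845369611153295]) @ [[0.33, 0.11, 0.94], [-0.94, 0.15, 0.31]]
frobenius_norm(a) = 0.70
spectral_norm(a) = 0.64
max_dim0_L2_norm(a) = 0.61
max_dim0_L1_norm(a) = 0.63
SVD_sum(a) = [[-0.21, -0.07, -0.59], [-0.04, -0.01, -0.11]] + [[0.05, -0.01, -0.02], [-0.26, 0.04, 0.09]]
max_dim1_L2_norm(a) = 0.64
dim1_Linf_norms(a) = [0.61, 0.3]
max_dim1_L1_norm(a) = 0.85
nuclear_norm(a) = 0.93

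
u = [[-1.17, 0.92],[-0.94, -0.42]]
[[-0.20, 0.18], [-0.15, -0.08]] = u@ [[0.16, 0.0], [-0.01, 0.20]]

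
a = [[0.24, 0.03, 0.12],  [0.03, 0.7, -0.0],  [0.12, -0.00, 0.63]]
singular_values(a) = [0.7, 0.66, 0.2]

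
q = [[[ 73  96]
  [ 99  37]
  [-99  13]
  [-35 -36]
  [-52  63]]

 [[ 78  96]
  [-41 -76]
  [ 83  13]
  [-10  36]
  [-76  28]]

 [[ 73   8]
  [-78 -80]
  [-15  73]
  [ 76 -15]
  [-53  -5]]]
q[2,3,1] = -15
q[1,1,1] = -76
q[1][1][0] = -41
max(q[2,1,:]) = -78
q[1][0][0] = 78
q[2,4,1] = -5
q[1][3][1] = 36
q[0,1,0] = 99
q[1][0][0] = 78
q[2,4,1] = -5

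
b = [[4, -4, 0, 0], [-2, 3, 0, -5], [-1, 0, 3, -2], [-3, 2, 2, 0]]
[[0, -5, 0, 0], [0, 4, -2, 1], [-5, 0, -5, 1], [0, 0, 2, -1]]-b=[[-4, -1, 0, 0], [2, 1, -2, 6], [-4, 0, -8, 3], [3, -2, 0, -1]]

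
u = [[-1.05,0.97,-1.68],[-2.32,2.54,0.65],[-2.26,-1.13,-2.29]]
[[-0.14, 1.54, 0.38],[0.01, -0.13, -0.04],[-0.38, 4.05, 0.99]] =u@[[0.07, -0.75, -0.18],[0.05, -0.54, -0.13],[0.07, -0.76, -0.19]]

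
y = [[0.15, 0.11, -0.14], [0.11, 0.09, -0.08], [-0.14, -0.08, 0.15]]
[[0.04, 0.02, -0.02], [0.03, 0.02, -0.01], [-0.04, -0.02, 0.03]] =y@[[0.12, 0.23, 0.00], [0.03, 0.12, -0.01], [-0.15, 0.17, 0.17]]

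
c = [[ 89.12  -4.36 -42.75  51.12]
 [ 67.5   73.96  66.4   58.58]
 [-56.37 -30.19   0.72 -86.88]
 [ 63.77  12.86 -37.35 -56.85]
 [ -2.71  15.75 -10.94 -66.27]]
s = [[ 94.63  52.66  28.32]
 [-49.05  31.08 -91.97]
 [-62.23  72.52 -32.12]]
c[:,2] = [-42.75, 66.4, 0.72, -37.35, -10.94]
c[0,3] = 51.12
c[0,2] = -42.75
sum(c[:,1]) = 68.02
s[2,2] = -32.12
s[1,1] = 31.08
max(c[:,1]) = 73.96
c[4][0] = -2.71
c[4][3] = -66.27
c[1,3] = 58.58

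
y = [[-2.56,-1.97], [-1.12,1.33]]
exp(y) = [[0.68, -2.5],[-1.42, 5.61]]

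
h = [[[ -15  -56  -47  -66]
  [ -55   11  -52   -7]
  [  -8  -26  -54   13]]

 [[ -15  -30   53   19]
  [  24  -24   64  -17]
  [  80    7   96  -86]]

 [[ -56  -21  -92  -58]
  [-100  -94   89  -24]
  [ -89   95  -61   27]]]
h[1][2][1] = 7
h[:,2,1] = [-26, 7, 95]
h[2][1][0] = -100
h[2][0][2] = -92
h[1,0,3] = 19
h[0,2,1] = -26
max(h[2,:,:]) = 95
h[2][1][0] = -100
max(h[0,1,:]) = 11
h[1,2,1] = 7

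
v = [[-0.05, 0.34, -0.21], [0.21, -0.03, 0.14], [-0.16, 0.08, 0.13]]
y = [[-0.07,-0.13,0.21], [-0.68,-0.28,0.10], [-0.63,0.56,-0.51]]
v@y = [[-0.10, -0.21, 0.13], [-0.08, 0.06, -0.03], [-0.13, 0.07, -0.09]]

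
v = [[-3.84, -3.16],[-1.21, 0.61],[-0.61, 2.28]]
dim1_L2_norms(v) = [4.97, 1.36, 2.36]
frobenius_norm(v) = 5.67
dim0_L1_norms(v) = [5.66, 6.05]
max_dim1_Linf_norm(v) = 3.84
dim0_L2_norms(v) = [4.07, 3.94]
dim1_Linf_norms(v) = [3.84, 1.21, 2.28]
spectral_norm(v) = 5.11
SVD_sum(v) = [[-3.6,  -3.42], [-0.33,  -0.31], [0.82,  0.78]] + [[-0.24, 0.26],[-0.88, 0.92],[-1.43, 1.50]]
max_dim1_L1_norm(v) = 7.0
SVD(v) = [[-0.97, -0.14], [-0.09, -0.52], [0.22, -0.84]] @ diag([5.107600699510445, 2.4597388264530062]) @ [[0.72, 0.69], [0.69, -0.72]]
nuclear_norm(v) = 7.57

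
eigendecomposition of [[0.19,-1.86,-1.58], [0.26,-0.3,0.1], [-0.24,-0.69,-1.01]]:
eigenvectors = [[-0.79,  0.04,  0.48], [-0.43,  0.65,  -0.41], [0.45,  -0.76,  0.78]]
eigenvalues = [0.08, -0.4, -0.8]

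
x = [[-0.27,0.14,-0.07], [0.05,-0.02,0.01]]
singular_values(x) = [0.32, 0.01]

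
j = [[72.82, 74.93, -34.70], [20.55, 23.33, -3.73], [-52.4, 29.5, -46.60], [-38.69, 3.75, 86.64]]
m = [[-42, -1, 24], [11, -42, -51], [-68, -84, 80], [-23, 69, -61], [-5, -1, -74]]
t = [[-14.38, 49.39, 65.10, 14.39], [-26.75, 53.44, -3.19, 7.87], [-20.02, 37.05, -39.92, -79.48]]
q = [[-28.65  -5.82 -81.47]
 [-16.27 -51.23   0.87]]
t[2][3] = -79.48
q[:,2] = [-81.47, 0.87]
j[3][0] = -38.69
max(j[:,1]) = 74.93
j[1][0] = 20.55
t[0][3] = 14.39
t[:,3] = [14.39, 7.87, -79.48]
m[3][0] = -23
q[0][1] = -5.82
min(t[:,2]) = -39.92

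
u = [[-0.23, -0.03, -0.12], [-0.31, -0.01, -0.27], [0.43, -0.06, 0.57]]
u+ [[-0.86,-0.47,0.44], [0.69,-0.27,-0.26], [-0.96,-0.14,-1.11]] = [[-1.09,-0.50,0.32], [0.38,-0.28,-0.53], [-0.53,-0.20,-0.54]]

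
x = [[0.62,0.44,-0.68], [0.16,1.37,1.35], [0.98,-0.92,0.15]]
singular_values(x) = [2.03, 1.21, 1.01]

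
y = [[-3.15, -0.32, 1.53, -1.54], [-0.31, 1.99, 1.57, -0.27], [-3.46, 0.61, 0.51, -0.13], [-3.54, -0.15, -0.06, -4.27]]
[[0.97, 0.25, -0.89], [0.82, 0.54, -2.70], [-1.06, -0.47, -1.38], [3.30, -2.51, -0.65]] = y@ [[0.41, 0.19, 0.16], [0.04, -0.36, -1.01], [0.36, 0.91, -0.40], [-1.12, 0.43, 0.06]]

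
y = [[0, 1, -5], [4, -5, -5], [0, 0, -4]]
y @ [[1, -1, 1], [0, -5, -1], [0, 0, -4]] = [[0, -5, 19], [4, 21, 29], [0, 0, 16]]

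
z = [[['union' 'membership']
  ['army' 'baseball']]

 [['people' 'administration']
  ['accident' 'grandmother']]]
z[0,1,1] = 'baseball'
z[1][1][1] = 'grandmother'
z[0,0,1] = 'membership'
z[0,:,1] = ['membership', 'baseball']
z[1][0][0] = 'people'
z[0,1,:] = ['army', 'baseball']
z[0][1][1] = 'baseball'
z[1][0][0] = 'people'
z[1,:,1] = ['administration', 'grandmother']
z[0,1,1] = 'baseball'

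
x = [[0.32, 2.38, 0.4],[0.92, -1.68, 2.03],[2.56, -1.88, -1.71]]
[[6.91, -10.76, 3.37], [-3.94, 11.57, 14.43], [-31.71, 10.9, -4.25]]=x@[[-7.33, 1.37, 2.44],  [3.21, -4.88, 0.07],  [4.04, 1.04, 6.06]]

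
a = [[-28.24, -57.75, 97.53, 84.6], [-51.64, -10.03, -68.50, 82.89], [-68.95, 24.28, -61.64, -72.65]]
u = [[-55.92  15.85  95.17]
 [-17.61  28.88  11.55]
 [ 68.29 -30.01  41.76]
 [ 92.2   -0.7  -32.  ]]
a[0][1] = -57.75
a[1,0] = -51.64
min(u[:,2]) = -32.0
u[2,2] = 41.76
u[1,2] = 11.55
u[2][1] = -30.01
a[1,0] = -51.64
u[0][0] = -55.92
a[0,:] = [-28.24, -57.75, 97.53, 84.6]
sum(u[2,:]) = 80.03999999999999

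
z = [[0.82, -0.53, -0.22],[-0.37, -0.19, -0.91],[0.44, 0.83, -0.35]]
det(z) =1.004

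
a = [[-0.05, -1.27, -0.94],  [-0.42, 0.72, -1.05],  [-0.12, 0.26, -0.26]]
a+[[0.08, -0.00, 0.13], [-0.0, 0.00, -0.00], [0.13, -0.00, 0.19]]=[[0.03, -1.27, -0.81],[-0.42, 0.72, -1.05],[0.01, 0.26, -0.07]]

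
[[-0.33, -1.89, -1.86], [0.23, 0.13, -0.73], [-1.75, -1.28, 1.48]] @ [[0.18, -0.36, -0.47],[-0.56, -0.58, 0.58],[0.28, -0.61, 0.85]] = [[0.48, 2.35, -2.52],[-0.24, 0.29, -0.65],[0.82, 0.47, 1.34]]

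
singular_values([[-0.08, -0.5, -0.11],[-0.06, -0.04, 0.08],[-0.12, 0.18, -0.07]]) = [0.54, 0.17, 0.1]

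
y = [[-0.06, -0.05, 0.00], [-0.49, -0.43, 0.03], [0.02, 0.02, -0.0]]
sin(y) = [[-0.06,  -0.05,  -0.0], [-0.47,  -0.41,  0.03], [0.02,  0.02,  0.0]]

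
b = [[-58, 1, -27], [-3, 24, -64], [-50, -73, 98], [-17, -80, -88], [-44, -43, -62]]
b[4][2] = -62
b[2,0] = -50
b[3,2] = -88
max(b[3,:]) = -17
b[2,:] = [-50, -73, 98]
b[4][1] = -43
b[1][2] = -64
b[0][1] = 1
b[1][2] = -64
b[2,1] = -73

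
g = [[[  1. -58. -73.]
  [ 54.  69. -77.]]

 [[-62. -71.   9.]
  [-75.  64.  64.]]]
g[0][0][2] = -73.0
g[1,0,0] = -62.0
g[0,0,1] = -58.0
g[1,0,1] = -71.0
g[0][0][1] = -58.0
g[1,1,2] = 64.0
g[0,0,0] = 1.0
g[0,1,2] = -77.0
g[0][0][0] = 1.0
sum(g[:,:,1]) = 4.0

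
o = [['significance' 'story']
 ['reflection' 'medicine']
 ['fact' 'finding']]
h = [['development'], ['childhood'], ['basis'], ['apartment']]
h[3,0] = 'apartment'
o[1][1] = 'medicine'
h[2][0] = 'basis'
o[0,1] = 'story'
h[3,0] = 'apartment'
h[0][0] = 'development'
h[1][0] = 'childhood'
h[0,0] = 'development'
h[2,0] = 'basis'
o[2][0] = 'fact'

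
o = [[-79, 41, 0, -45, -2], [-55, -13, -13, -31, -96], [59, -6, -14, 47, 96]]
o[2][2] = -14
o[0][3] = -45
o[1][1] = -13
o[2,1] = -6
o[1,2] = -13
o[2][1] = -6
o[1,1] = -13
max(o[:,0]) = 59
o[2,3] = 47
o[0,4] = -2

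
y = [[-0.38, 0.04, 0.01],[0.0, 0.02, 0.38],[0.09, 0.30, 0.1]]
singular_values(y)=[0.42, 0.39, 0.27]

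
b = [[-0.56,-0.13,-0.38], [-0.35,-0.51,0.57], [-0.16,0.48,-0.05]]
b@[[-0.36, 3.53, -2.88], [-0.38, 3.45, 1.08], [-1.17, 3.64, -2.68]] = [[0.70, -3.81, 2.49],  [-0.35, -0.92, -1.07],  [-0.07, 0.91, 1.11]]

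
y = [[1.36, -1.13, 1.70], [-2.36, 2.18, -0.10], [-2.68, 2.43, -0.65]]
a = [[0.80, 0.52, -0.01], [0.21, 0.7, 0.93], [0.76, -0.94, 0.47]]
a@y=[[-0.11, 0.21, 1.31],[-3.86, 3.55, -0.32],[1.99, -1.77, 1.08]]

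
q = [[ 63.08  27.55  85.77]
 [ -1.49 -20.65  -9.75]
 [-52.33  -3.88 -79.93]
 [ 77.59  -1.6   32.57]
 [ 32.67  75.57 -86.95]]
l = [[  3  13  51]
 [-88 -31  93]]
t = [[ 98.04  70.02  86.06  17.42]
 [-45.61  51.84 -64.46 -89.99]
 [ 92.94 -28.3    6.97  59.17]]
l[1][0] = -88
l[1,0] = -88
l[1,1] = -31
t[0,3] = 17.42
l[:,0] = [3, -88]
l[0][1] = 13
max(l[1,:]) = 93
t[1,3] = -89.99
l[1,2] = 93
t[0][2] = 86.06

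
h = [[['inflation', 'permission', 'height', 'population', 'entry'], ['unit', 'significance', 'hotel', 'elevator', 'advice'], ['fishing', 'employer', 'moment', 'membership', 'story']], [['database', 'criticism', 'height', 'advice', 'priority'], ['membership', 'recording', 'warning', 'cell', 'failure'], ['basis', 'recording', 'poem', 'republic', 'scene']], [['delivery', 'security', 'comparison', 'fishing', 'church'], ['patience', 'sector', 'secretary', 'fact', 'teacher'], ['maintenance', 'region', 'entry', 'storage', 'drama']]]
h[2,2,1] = 'region'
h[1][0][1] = 'criticism'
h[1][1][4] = 'failure'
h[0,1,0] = 'unit'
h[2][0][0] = 'delivery'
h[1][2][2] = 'poem'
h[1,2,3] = 'republic'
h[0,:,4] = ['entry', 'advice', 'story']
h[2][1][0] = 'patience'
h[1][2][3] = 'republic'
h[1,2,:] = ['basis', 'recording', 'poem', 'republic', 'scene']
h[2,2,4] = 'drama'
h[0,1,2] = 'hotel'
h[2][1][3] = 'fact'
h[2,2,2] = 'entry'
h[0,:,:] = [['inflation', 'permission', 'height', 'population', 'entry'], ['unit', 'significance', 'hotel', 'elevator', 'advice'], ['fishing', 'employer', 'moment', 'membership', 'story']]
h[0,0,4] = 'entry'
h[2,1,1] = 'sector'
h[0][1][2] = 'hotel'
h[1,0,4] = 'priority'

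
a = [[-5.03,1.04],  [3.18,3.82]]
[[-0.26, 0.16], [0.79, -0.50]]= a@[[0.08, -0.05], [0.14, -0.09]]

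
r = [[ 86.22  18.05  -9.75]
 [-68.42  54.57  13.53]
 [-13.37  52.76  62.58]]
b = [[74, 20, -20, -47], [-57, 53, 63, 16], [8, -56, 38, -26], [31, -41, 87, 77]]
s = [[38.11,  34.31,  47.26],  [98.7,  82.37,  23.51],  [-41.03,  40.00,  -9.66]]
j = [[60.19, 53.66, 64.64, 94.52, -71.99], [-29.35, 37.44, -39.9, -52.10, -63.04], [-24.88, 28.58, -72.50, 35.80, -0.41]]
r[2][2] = 62.58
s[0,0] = 38.11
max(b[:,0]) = 74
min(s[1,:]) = 23.51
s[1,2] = 23.51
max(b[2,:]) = 38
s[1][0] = 98.7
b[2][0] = 8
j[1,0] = -29.35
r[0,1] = 18.05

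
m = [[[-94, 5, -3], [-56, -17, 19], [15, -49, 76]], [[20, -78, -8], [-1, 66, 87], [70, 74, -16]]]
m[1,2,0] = 70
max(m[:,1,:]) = 87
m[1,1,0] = -1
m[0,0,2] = -3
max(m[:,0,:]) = 20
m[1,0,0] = 20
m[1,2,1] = 74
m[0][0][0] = -94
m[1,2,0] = 70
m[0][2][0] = 15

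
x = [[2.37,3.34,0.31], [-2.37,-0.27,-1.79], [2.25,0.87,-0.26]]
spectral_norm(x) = 5.07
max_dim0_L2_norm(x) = 4.04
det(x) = -12.10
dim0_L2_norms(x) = [4.04, 3.46, 1.84]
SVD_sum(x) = [[3.02, 2.39, 0.73], [-1.79, -1.42, -0.43], [1.71, 1.35, 0.41]] + [[-0.47,0.81,-0.71], [-0.73,1.27,-1.12], [0.05,-0.09,0.08]] + [[-0.18, 0.15, 0.29], [0.15, -0.12, -0.24], [0.49, -0.39, -0.76]]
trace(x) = 1.84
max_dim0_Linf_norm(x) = 3.34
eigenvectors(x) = [[(-0.66+0j), (-0.66-0j), (-0.46+0j)], [0.21-0.60j, 0.21+0.60j, (0.4+0j)], [(-0.32+0.25j), -0.32-0.25j, 0.79+0.00j]]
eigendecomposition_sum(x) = [[(1.27+0.94j), 1.58-0.48j, (-0.07+0.78j)], [-1.26+0.87j, -0.05+1.60j, (-0.7-0.31j)], [(0.98-0.02j), 0.60-0.84j, 0.26+0.41j]] + [[1.27-0.94j, (1.58+0.48j), (-0.07-0.78j)], [-1.26-0.87j, -0.05-1.60j, -0.70+0.31j], [(0.98+0.02j), 0.60+0.84j, 0.26-0.41j]] + [[(-0.16-0j),(0.19+0j),(0.45+0j)], [0.14+0.00j,(-0.16-0j),(-0.4-0j)], [(0.29+0j),-0.32-0.00j,(-0.78-0j)]]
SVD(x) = [[-0.77, -0.54, -0.34], [0.46, -0.84, 0.28], [-0.44, 0.06, 0.90]] @ diag([5.067169143178488, 2.186216152377497, 1.0925913277632726]) @ [[-0.77, -0.61, -0.19], [0.40, -0.69, 0.61], [0.5, -0.39, -0.77]]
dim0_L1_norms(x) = [6.99, 4.48, 2.36]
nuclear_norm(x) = 8.35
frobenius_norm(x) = 5.63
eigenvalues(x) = [(1.48+2.95j), (1.48-2.95j), (-1.11+0j)]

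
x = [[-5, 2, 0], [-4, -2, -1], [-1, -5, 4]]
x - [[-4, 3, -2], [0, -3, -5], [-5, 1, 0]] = [[-1, -1, 2], [-4, 1, 4], [4, -6, 4]]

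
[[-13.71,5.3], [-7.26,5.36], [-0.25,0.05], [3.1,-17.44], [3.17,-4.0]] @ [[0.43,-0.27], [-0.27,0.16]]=[[-7.33, 4.55], [-4.57, 2.82], [-0.12, 0.08], [6.04, -3.63], [2.44, -1.50]]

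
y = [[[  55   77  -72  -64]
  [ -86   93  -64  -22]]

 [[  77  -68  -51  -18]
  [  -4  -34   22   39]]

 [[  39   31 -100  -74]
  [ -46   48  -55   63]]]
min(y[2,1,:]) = -55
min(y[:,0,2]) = -100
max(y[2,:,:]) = 63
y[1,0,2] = -51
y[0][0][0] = 55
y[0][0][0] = 55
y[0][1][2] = -64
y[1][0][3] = -18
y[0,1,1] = 93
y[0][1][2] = -64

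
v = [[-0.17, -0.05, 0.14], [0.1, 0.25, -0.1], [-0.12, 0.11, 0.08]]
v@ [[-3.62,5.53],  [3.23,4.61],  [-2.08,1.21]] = [[0.16,  -1.0], [0.65,  1.58], [0.62,  -0.06]]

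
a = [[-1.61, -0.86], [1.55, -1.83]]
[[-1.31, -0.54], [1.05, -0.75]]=a @[[0.77,  0.08], [0.08,  0.48]]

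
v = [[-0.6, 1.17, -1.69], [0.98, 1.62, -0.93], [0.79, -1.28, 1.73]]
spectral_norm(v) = 3.47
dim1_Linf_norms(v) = [1.69, 1.62, 1.73]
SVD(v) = [[-0.6, 0.29, 0.74], [-0.47, -0.88, -0.04], [0.64, -0.38, 0.67]] @ diag([3.468961281491961, 1.4993877549567436, 0.09079640849415589]) @ [[0.12, -0.66, 0.74], [-0.89, -0.40, -0.22], [0.44, -0.63, -0.64]]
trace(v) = 2.75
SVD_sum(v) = [[-0.24, 1.39, -1.55],  [-0.19, 1.09, -1.22],  [0.26, -1.47, 1.64]] + [[-0.39, -0.17, -0.09],  [1.17, 0.53, 0.29],  [0.51, 0.23, 0.12]] + [[0.03, -0.04, -0.04],[-0.00, 0.0, 0.00],[0.03, -0.04, -0.04]]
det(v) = 0.47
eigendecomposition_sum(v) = [[(-0.34+0.14j), (0.01-0.08j), -0.32+0.02j], [(0.43+0.06j), (-0.06+0.07j), 0.33+0.17j], [0.44+0.08j, (-0.06+0.07j), (0.34+0.18j)]] + [[(-0.34-0.14j), (0.01+0.08j), -0.32-0.02j],[0.43-0.06j, -0.06-0.07j, 0.33-0.17j],[(0.44-0.08j), -0.06-0.07j, 0.34-0.18j]] + [[(0.08-0j), (1.14+0j), (-1.05-0j)], [(0.13-0j), (1.74+0j), -1.60-0.00j], [(-0.08+0j), -1.15-0.00j, 1.06+0.00j]]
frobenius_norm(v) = 3.78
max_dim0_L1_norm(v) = 4.35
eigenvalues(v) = [(-0.06+0.4j), (-0.06-0.4j), (2.88+0j)]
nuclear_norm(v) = 5.06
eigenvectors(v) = [[(-0.43+0.28j), -0.43-0.28j, -0.48+0.00j],[(0.6-0.02j), 0.60+0.02j, -0.73+0.00j],[0.62+0.00j, (0.62-0j), 0.48+0.00j]]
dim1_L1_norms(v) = [3.46, 3.53, 3.8]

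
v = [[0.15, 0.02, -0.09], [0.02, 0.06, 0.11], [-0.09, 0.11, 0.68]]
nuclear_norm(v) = 0.89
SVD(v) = [[-0.15, -0.94, 0.30], [0.16, -0.33, -0.93], [0.98, -0.09, 0.20]] @ diag([0.7119288372703222, 0.14820762360176745, 0.029863539127910628]) @ [[-0.15,0.16,0.98],[-0.94,-0.33,-0.09],[0.30,-0.93,0.20]]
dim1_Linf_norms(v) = [0.15, 0.11, 0.68]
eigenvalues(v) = [0.71, 0.15, 0.03]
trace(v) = 0.89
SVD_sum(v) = [[0.02, -0.02, -0.10], [-0.02, 0.02, 0.11], [-0.1, 0.11, 0.68]] + [[0.13, 0.05, 0.01], [0.05, 0.02, 0.00], [0.01, 0.00, 0.0]] + [[0.00,-0.01,0.0],[-0.01,0.03,-0.01],[0.0,-0.01,0.0]]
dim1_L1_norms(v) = [0.26, 0.19, 0.88]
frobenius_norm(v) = 0.73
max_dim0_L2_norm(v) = 0.69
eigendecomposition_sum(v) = [[0.02, -0.02, -0.10], [-0.02, 0.02, 0.11], [-0.10, 0.11, 0.68]] + [[0.13, 0.05, 0.01], [0.05, 0.02, 0.0], [0.01, 0.0, 0.00]] + [[0.00, -0.01, 0.00], [-0.01, 0.03, -0.01], [0.0, -0.01, 0.00]]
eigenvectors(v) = [[-0.15, -0.94, -0.3], [0.16, -0.33, 0.93], [0.98, -0.09, -0.2]]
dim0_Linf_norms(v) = [0.15, 0.11, 0.68]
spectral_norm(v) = 0.71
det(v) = 0.00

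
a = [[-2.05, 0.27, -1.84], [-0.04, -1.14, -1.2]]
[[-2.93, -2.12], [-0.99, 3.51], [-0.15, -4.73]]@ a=[[6.09,1.63,7.94], [1.89,-4.27,-2.39], [0.5,5.35,5.95]]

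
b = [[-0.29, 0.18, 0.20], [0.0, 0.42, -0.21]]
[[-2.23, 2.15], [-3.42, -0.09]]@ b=[[0.65,  0.5,  -0.9], [0.99,  -0.65,  -0.67]]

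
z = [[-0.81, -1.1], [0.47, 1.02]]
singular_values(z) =[1.76, 0.18]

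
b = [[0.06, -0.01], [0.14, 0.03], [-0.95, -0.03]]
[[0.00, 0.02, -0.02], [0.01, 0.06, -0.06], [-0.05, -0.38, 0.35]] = b @ [[0.05, 0.39, -0.36], [0.03, 0.24, -0.21]]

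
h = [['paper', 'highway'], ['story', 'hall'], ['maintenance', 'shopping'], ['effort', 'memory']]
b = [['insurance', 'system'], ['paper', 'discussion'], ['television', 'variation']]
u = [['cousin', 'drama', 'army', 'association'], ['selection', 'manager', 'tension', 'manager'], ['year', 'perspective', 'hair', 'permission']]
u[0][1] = 'drama'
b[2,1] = 'variation'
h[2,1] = 'shopping'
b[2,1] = 'variation'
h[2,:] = ['maintenance', 'shopping']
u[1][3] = 'manager'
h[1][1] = 'hall'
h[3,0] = 'effort'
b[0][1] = 'system'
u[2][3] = 'permission'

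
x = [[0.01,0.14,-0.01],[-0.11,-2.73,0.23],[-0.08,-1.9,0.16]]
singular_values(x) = [3.34, 0.01, 0.0]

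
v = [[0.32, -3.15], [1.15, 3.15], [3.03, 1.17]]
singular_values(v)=[4.9, 2.79]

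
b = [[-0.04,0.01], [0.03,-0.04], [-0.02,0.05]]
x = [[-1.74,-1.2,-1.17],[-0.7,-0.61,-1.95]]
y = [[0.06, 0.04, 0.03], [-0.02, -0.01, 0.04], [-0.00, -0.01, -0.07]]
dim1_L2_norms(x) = [2.42, 2.16]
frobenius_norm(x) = 3.24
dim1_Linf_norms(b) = [0.04, 0.04, 0.05]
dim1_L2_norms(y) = [0.08, 0.05, 0.07]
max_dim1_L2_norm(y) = 0.08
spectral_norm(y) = 0.09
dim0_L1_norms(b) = [0.09, 0.1]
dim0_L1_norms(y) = [0.08, 0.06, 0.14]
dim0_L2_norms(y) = [0.06, 0.04, 0.09]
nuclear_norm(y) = 0.16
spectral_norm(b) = 0.08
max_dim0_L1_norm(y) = 0.14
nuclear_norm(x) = 4.08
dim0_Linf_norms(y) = [0.06, 0.04, 0.07]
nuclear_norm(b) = 0.11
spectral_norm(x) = 3.09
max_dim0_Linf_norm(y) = 0.07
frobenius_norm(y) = 0.11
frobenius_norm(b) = 0.08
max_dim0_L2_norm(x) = 2.27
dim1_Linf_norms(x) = [1.74, 1.95]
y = b @ x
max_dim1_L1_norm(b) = 0.07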